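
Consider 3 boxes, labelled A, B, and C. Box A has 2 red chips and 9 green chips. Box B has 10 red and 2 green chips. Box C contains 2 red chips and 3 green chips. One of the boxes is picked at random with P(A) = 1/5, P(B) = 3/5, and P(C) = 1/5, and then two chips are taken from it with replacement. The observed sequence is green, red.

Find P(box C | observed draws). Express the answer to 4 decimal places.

The likelihood of the observed sequence under each hypothesis: P(data | box A) = (9/11)(2/11) = 0.14876; P(data | box B) = (2/12)(10/12) = 0.13889; P(data | box C) = (3/5)(2/5) = 0.24.
Multiplying each by its prior: 1/5 · 0.14876 = 0.029752, 3/5 · 0.13889 = 0.083333, 1/5 · 0.24 = 0.048; with total 0.16109.
By Bayes' rule, P(box C | data) = (0.048) / (0.16109) = 0.29798.

0.2980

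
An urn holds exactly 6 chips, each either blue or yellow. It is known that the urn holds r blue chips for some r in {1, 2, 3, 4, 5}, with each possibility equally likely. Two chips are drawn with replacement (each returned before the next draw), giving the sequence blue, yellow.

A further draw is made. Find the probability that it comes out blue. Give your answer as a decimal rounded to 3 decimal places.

The likelihood of the observed sequence under each hypothesis: P(data | r = 1) = (1/6)(5/6) = 5/36; P(data | r = 2) = (2/6)(4/6) = 2/9; P(data | r = 3) = (3/6)(3/6) = 1/4; P(data | r = 4) = (4/6)(2/6) = 2/9; P(data | r = 5) = (5/6)(1/6) = 5/36.
Multiplying each by its prior: 1/5 · 5/36 = 1/36, 1/5 · 2/9 = 2/45, 1/5 · 1/4 = 1/20, 1/5 · 2/9 = 2/45, 1/5 · 5/36 = 1/36; summing to 7/36.
Normalising, the posterior is P(r = 1 | data) = 1/7, P(r = 2 | data) = 8/35, P(r = 3 | data) = 9/35, P(r = 4 | data) = 8/35, P(r = 5 | data) = 1/7.
So P(blue next | data) = Σ P(blue next | H) P(H | data) = (1/6)(1/7) + (1/3)(8/35) + (1/2)(9/35) + (2/3)(8/35) + (5/6)(1/7) = 1/2.

0.500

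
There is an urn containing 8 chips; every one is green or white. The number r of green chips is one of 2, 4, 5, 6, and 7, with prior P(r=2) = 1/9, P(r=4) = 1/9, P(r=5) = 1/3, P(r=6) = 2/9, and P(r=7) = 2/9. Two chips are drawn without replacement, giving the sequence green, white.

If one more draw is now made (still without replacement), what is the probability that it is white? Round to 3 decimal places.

Under each hypothesis, the probability of the observed sequence is: P(data | r = 2) = (2/8)(6/7) = 3/14; P(data | r = 4) = (4/8)(4/7) = 2/7; P(data | r = 5) = (5/8)(3/7) = 15/56; P(data | r = 6) = (6/8)(2/7) = 3/14; P(data | r = 7) = (7/8)(1/7) = 1/8.
Weighting by the prior gives 1/9 · 3/14 = 1/42, 1/9 · 2/7 = 2/63, 1/3 · 15/56 = 5/56, 2/9 · 3/14 = 1/21, 2/9 · 1/8 = 1/36; with total 37/168.
The posterior is then P(r = 2 | data) = 4/37, P(r = 4 | data) = 16/111, P(r = 5 | data) = 15/37, P(r = 6 | data) = 8/37, P(r = 7 | data) = 14/111.
Averaging over the posterior, P(white next | data) = (5/6)(4/37) + (1/2)(16/111) + (1/3)(15/37) + (1/6)(8/37) + (0)(14/111) = 1/3.

0.333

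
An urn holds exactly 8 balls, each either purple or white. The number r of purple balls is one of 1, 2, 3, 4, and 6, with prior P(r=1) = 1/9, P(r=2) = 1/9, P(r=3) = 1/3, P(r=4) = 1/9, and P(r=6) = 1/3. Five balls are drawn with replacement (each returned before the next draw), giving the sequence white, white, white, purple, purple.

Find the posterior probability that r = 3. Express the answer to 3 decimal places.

0.522

Compute the likelihood of the observed sequence for each case: P(data | r = 1) = (7/8)(7/8)(7/8)(1/8)(1/8) = 0.010468; P(data | r = 2) = (6/8)(6/8)(6/8)(2/8)(2/8) = 0.026367; P(data | r = 3) = (5/8)(5/8)(5/8)(3/8)(3/8) = 0.034332; P(data | r = 4) = (4/8)(4/8)(4/8)(4/8)(4/8) = 0.03125; P(data | r = 6) = (2/8)(2/8)(2/8)(6/8)(6/8) = 0.0087891.
The prior-weighted likelihoods are 1/9 · 0.010468 = 0.0011631, 1/9 · 0.026367 = 0.0029297, 1/3 · 0.034332 = 0.011444, 1/9 · 0.03125 = 0.0034722, 1/3 · 0.0087891 = 0.0029297; summing to 0.021939.
So P(r = 3 | data) = (0.011444) / (0.021939) = 0.52164.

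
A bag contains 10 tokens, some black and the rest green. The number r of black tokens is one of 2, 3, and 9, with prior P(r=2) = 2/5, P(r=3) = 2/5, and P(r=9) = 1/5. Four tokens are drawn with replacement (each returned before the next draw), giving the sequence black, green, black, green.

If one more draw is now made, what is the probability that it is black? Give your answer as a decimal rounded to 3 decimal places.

0.298

For each hypothesis, P(data | H) works out to: P(data | r = 2) = (2/10)(8/10)(2/10)(8/10) = 0.0256; P(data | r = 3) = (3/10)(7/10)(3/10)(7/10) = 0.0441; P(data | r = 9) = (9/10)(1/10)(9/10)(1/10) = 0.0081.
Weighting by the prior gives 2/5 · 0.0256 = 0.01024, 2/5 · 0.0441 = 0.01764, 1/5 · 0.0081 = 0.00162; with total 0.0295.
Normalising, the posterior is P(r = 2 | data) = 0.34712, P(r = 3 | data) = 0.59797, P(r = 9 | data) = 0.054915.
The predictive probability is P(black next | data) = (1/5)(0.34712) + (3/10)(0.59797) + (9/10)(0.054915) = 0.29824.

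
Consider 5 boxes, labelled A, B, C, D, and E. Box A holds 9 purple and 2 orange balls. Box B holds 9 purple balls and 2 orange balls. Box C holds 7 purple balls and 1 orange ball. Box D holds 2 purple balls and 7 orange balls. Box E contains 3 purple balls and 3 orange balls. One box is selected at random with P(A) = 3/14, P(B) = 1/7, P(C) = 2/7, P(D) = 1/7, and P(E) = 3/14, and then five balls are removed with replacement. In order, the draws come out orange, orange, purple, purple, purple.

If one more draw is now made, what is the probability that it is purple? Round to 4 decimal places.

For each hypothesis, P(data | H) works out to: P(data | box A) = (2/11)(2/11)(9/11)(9/11)(9/11) = 0.018106; P(data | box B) = (2/11)(2/11)(9/11)(9/11)(9/11) = 0.018106; P(data | box C) = (1/8)(1/8)(7/8)(7/8)(7/8) = 0.010468; P(data | box D) = (7/9)(7/9)(2/9)(2/9)(2/9) = 0.0066386; P(data | box E) = (3/6)(3/6)(3/6)(3/6)(3/6) = 0.03125.
Weighting by the prior gives 3/14 · 0.018106 = 0.0038799, 1/7 · 0.018106 = 0.0025866, 2/7 · 0.010468 = 0.0029907, 1/7 · 0.0066386 = 0.00094836, 3/14 · 0.03125 = 0.0066964; summing to 0.017102.
Normalising, the posterior is P(box A | data) = 0.22687, P(box B | data) = 0.15124, P(box C | data) = 0.17488, P(box D | data) = 0.055454, P(box E | data) = 0.39156.
Averaging over the posterior, P(purple next | data) = (9/11)(0.22687) + (9/11)(0.15124) + (7/8)(0.17488) + (2/9)(0.055454) + (1/2)(0.39156) = 0.67048.

0.6705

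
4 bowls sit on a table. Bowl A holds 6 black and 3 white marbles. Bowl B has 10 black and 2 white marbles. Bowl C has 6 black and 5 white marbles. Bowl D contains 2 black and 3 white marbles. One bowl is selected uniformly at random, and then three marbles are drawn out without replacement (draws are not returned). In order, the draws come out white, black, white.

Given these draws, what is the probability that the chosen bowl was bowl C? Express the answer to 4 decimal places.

For each hypothesis, P(data | H) works out to: P(data | bowl A) = (3/9)(6/8)(2/7) = 0.071429; P(data | bowl B) = (2/12)(10/11)(1/10) = 0.015152; P(data | bowl C) = (5/11)(6/10)(4/9) = 0.12121; P(data | bowl D) = (3/5)(2/4)(2/3) = 0.2.
Multiplying each by its prior: 1/4 · 0.071429 = 0.017857, 1/4 · 0.015152 = 0.0037879, 1/4 · 0.12121 = 0.030303, 1/4 · 0.2 = 0.05; these sum to 0.10195.
By Bayes' rule, P(bowl C | data) = (0.030303) / (0.10195) = 0.29724.

0.2972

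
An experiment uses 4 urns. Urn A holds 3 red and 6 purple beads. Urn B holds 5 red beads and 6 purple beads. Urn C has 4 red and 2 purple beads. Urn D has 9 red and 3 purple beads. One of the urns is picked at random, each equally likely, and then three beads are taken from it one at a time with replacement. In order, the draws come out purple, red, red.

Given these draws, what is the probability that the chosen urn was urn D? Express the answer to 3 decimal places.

For each hypothesis, P(data | H) works out to: P(data | urn A) = (6/9)(3/9)(3/9) = 0.074074; P(data | urn B) = (6/11)(5/11)(5/11) = 0.1127; P(data | urn C) = (2/6)(4/6)(4/6) = 0.14815; P(data | urn D) = (3/12)(9/12)(9/12) = 0.14062.
The prior-weighted likelihoods are 1/4 · 0.074074 = 0.018519, 1/4 · 0.1127 = 0.028174, 1/4 · 0.14815 = 0.037037, 1/4 · 0.14062 = 0.035156; with total 0.11889.
So P(urn D | data) = (0.035156) / (0.11889) = 0.29571.

0.296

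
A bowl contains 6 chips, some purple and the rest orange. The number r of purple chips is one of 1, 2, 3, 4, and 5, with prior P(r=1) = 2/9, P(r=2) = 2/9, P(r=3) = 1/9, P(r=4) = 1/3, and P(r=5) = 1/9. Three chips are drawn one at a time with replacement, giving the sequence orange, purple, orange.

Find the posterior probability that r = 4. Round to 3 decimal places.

0.247

For each hypothesis, P(data | H) works out to: P(data | r = 1) = (5/6)(1/6)(5/6) = 0.11574; P(data | r = 2) = (4/6)(2/6)(4/6) = 0.14815; P(data | r = 3) = (3/6)(3/6)(3/6) = 0.125; P(data | r = 4) = (2/6)(4/6)(2/6) = 0.074074; P(data | r = 5) = (1/6)(5/6)(1/6) = 0.023148.
The prior-weighted likelihoods are 2/9 · 0.11574 = 0.02572, 2/9 · 0.14815 = 0.032922, 1/9 · 0.125 = 0.013889, 1/3 · 0.074074 = 0.024691, 1/9 · 0.023148 = 0.002572; these sum to 0.099794.
By Bayes' rule, P(r = 4 | data) = (0.024691) / (0.099794) = 0.24742.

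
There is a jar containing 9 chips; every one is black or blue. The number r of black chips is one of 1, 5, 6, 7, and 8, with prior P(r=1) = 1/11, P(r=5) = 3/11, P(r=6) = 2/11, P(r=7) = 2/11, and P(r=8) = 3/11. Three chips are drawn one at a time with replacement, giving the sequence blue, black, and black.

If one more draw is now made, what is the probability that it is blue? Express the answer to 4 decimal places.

The likelihood of the observed sequence under each hypothesis: P(data | r = 1) = (8/9)(1/9)(1/9) = 0.010974; P(data | r = 5) = (4/9)(5/9)(5/9) = 0.13717; P(data | r = 6) = (3/9)(6/9)(6/9) = 0.14815; P(data | r = 7) = (2/9)(7/9)(7/9) = 0.13443; P(data | r = 8) = (1/9)(8/9)(8/9) = 0.087791.
The prior-weighted likelihoods are 1/11 · 0.010974 = 0.00099763, 3/11 · 0.13717 = 0.037411, 2/11 · 0.14815 = 0.026936, 2/11 · 0.13443 = 0.024442, 3/11 · 0.087791 = 0.023943; summing to 0.11373.
Normalising, the posterior is P(r = 1 | data) = 0.0087719, P(r = 5 | data) = 0.32895, P(r = 6 | data) = 0.23684, P(r = 7 | data) = 0.21491, P(r = 8 | data) = 0.21053.
So P(blue next | data) = Σ P(blue next | H) P(H | data) = (8/9)(0.0087719) + (4/9)(0.32895) + (1/3)(0.23684) + (2/9)(0.21491) + (1/9)(0.21053) = 0.30409.

0.3041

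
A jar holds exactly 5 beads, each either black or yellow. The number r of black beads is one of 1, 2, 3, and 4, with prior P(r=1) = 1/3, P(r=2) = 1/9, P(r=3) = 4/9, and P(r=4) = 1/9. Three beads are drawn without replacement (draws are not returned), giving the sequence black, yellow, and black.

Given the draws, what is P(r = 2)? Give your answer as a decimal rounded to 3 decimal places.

0.091

Compute the likelihood of the observed sequence for each case: P(data | r = 1) = (1/5)(4/4)(0/3) = 0; P(data | r = 2) = (2/5)(3/4)(1/3) = 1/10; P(data | r = 3) = (3/5)(2/4)(2/3) = 1/5; P(data | r = 4) = (4/5)(1/4)(3/3) = 1/5.
The prior-weighted likelihoods are 1/3 · 0 = 0, 1/9 · 1/10 = 1/90, 4/9 · 1/5 = 4/45, 1/9 · 1/5 = 1/45; these sum to 11/90.
By Bayes' rule, P(r = 2 | data) = (1/90) / (11/90) = 1/11.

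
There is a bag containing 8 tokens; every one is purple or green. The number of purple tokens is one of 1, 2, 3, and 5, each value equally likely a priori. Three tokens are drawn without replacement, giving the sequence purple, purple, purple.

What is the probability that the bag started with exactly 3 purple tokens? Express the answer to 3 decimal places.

For each hypothesis, P(data | H) works out to: P(data | r = 1) = (1/8)(0/7) = 0; P(data | r = 2) = (2/8)(1/7)(0/6) = 0; P(data | r = 3) = (3/8)(2/7)(1/6) = 1/56; P(data | r = 5) = (5/8)(4/7)(3/6) = 5/28.
Weighting by the prior gives 1/4 · 0 = 0, 1/4 · 0 = 0, 1/4 · 1/56 = 1/224, 1/4 · 5/28 = 5/112; summing to 11/224.
So P(r = 3 | data) = (1/224) / (11/224) = 1/11.

0.091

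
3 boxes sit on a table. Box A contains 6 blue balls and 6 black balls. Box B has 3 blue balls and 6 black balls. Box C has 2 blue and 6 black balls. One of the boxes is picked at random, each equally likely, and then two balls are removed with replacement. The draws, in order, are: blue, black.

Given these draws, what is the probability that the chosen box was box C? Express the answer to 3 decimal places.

For each hypothesis, P(data | H) works out to: P(data | box A) = (6/12)(6/12) = 1/4; P(data | box B) = (3/9)(6/9) = 2/9; P(data | box C) = (2/8)(6/8) = 3/16.
Weighting by the prior gives 1/3 · 1/4 = 1/12, 1/3 · 2/9 = 2/27, 1/3 · 3/16 = 1/16; these sum to 95/432.
By Bayes' rule, P(box C | data) = (1/16) / (95/432) = 27/95.

0.284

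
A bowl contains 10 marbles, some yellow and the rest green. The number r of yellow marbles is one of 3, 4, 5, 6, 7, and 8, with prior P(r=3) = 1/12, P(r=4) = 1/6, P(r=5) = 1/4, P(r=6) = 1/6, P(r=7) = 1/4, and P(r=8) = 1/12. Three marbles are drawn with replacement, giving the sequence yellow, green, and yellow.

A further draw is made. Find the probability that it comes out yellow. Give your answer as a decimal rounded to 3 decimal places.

0.583

For each hypothesis, P(data | H) works out to: P(data | r = 3) = (3/10)(7/10)(3/10) = 0.063; P(data | r = 4) = (4/10)(6/10)(4/10) = 0.096; P(data | r = 5) = (5/10)(5/10)(5/10) = 0.125; P(data | r = 6) = (6/10)(4/10)(6/10) = 0.144; P(data | r = 7) = (7/10)(3/10)(7/10) = 0.147; P(data | r = 8) = (8/10)(2/10)(8/10) = 0.128.
Weighting by the prior gives 1/12 · 0.063 = 0.00525, 1/6 · 0.096 = 0.016, 1/4 · 0.125 = 0.03125, 1/6 · 0.144 = 0.024, 1/4 · 0.147 = 0.03675, 1/12 · 0.128 = 0.010667; with total 0.12392.
Normalising, the posterior is P(r = 3 | data) = 0.042367, P(r = 4 | data) = 0.12912, P(r = 5 | data) = 0.25219, P(r = 6 | data) = 0.19368, P(r = 7 | data) = 0.29657, P(r = 8 | data) = 0.086079.
The predictive probability is P(yellow next | data) = (3/10)(0.042367) + (2/5)(0.12912) + (1/2)(0.25219) + (3/5)(0.19368) + (7/10)(0.29657) + (4/5)(0.086079) = 0.58312.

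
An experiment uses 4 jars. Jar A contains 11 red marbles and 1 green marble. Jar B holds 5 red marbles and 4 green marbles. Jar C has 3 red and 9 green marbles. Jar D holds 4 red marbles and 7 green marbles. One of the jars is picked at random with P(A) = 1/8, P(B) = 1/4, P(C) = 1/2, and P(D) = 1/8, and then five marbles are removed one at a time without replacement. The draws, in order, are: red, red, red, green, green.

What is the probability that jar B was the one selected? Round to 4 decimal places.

0.7237

Under each hypothesis, the probability of the observed sequence is: P(data | jar A) = (11/12)(10/11)(9/10)(1/9)(0/8) = 0; P(data | jar B) = (5/9)(4/8)(3/7)(4/6)(3/5) = 0.047619; P(data | jar C) = (3/12)(2/11)(1/10)(9/9)(8/8) = 0.0045455; P(data | jar D) = (4/11)(3/10)(2/9)(7/8)(6/7) = 0.018182.
Multiplying each by its prior: 1/8 · 0 = 0, 1/4 · 0.047619 = 0.011905, 1/2 · 0.0045455 = 0.0022727, 1/8 · 0.018182 = 0.0022727; these sum to 0.01645.
Hence P(jar B | data) = (0.011905) / (0.01645) = 0.72368.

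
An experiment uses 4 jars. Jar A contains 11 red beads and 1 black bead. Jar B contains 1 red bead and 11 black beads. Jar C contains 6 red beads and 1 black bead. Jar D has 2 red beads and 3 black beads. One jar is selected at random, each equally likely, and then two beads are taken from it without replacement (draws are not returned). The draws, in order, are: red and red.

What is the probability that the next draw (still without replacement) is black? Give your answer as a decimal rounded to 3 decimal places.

0.198

The likelihood of the observed sequence under each hypothesis: P(data | jar A) = (11/12)(10/11) = 5/6; P(data | jar B) = (1/12)(0/11) = 0; P(data | jar C) = (6/7)(5/6) = 5/7; P(data | jar D) = (2/5)(1/4) = 1/10.
The prior-weighted likelihoods are 1/4 · 5/6 = 5/24, 1/4 · 0 = 0, 1/4 · 5/7 = 5/28, 1/4 · 1/10 = 1/40; these sum to 173/420.
Normalising, the posterior is P(jar A | data) = 175/346, P(jar B | data) = 0, P(jar C | data) = 75/173, P(jar D | data) = 21/346.
The predictive probability is P(black next | data) = (1/10)(175/346) + (1/5)(75/173) + (1)(21/346) = 137/692.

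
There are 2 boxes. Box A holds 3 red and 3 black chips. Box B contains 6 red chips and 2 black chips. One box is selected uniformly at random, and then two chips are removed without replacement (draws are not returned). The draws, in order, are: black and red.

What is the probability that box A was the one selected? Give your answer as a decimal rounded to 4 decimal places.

Compute the likelihood of the observed sequence for each case: P(data | box A) = (3/6)(3/5) = 3/10; P(data | box B) = (2/8)(6/7) = 3/14.
The prior-weighted likelihoods are 1/2 · 3/10 = 3/20, 1/2 · 3/14 = 3/28; these sum to 9/35.
By Bayes' rule, P(box A | data) = (3/20) / (9/35) = 7/12.

0.5833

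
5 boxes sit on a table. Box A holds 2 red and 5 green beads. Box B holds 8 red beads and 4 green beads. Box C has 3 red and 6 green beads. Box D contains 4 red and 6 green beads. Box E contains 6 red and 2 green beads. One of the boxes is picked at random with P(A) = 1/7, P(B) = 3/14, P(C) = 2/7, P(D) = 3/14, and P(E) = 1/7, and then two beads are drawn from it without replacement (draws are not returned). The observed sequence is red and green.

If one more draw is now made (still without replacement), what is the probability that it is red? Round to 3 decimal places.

0.451

The likelihood of the observed sequence under each hypothesis: P(data | box A) = (2/7)(5/6) = 0.2381; P(data | box B) = (8/12)(4/11) = 0.24242; P(data | box C) = (3/9)(6/8) = 0.25; P(data | box D) = (4/10)(6/9) = 0.26667; P(data | box E) = (6/8)(2/7) = 0.21429.
Multiplying each by its prior: 1/7 · 0.2381 = 0.034014, 3/14 · 0.24242 = 0.051948, 2/7 · 0.25 = 0.071429, 3/14 · 0.26667 = 0.057143, 1/7 · 0.21429 = 0.030612; these sum to 0.24515.
Normalising, the posterior is P(box A | data) = 0.13875, P(box B | data) = 0.21191, P(box C | data) = 0.29137, P(box D | data) = 0.2331, P(box E | data) = 0.12487.
So P(red next | data) = Σ P(red next | H) P(H | data) = (1/5)(0.13875) + (7/10)(0.21191) + (2/7)(0.29137) + (3/8)(0.2331) + (5/6)(0.12487) = 0.45081.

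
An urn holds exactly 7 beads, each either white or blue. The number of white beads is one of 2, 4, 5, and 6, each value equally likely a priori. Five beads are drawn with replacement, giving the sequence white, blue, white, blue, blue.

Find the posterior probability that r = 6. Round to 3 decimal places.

The likelihood of the observed sequence under each hypothesis: P(data | r = 2) = (2/7)(5/7)(2/7)(5/7)(5/7) = 0.02975; P(data | r = 4) = (4/7)(3/7)(4/7)(3/7)(3/7) = 0.025704; P(data | r = 5) = (5/7)(2/7)(5/7)(2/7)(2/7) = 0.0119; P(data | r = 6) = (6/7)(1/7)(6/7)(1/7)(1/7) = 0.002142.
The prior-weighted likelihoods are 1/4 · 0.02975 = 0.0074374, 1/4 · 0.025704 = 0.0064259, 1/4 · 0.0119 = 0.002975, 1/4 · 0.002142 = 0.00053549; with total 0.017374.
Hence P(r = 6 | data) = (0.00053549) / (0.017374) = 0.030822.

0.031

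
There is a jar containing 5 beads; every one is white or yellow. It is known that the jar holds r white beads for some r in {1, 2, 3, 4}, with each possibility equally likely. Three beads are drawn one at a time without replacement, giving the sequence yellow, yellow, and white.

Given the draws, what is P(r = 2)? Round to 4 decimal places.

0.4000

Compute the likelihood of the observed sequence for each case: P(data | r = 1) = (4/5)(3/4)(1/3) = 1/5; P(data | r = 2) = (3/5)(2/4)(2/3) = 1/5; P(data | r = 3) = (2/5)(1/4)(3/3) = 1/10; P(data | r = 4) = (1/5)(0/4) = 0.
The prior-weighted likelihoods are 1/4 · 1/5 = 1/20, 1/4 · 1/5 = 1/20, 1/4 · 1/10 = 1/40, 1/4 · 0 = 0; these sum to 1/8.
Hence P(r = 2 | data) = (1/20) / (1/8) = 2/5.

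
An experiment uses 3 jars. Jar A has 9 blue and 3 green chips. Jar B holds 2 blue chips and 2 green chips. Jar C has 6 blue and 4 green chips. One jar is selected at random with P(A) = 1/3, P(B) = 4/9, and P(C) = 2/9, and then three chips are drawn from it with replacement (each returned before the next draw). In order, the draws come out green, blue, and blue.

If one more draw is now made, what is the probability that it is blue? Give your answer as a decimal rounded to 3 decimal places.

For each hypothesis, P(data | H) works out to: P(data | jar A) = (3/12)(9/12)(9/12) = 0.14062; P(data | jar B) = (2/4)(2/4)(2/4) = 0.125; P(data | jar C) = (4/10)(6/10)(6/10) = 0.144.
Weighting by the prior gives 1/3 · 0.14062 = 0.046875, 4/9 · 0.125 = 0.055556, 2/9 · 0.144 = 0.032; these sum to 0.13443.
The posterior is then P(jar A | data) = 0.34869, P(jar B | data) = 0.41327, P(jar C | data) = 0.23804.
So P(blue next | data) = Σ P(blue next | H) P(H | data) = (3/4)(0.34869) + (1/2)(0.41327) + (3/5)(0.23804) = 0.61098.

0.611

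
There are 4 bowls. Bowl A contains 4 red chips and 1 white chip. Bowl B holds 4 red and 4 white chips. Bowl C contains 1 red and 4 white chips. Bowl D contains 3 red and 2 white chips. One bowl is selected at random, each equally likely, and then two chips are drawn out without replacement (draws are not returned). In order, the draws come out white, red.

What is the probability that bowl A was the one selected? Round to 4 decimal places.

0.2029

The likelihood of the observed sequence under each hypothesis: P(data | bowl A) = (1/5)(4/4) = 1/5; P(data | bowl B) = (4/8)(4/7) = 2/7; P(data | bowl C) = (4/5)(1/4) = 1/5; P(data | bowl D) = (2/5)(3/4) = 3/10.
The prior-weighted likelihoods are 1/4 · 1/5 = 1/20, 1/4 · 2/7 = 1/14, 1/4 · 1/5 = 1/20, 1/4 · 3/10 = 3/40; summing to 69/280.
Therefore the posterior P(bowl A | data) = (1/20) / (69/280) = 14/69.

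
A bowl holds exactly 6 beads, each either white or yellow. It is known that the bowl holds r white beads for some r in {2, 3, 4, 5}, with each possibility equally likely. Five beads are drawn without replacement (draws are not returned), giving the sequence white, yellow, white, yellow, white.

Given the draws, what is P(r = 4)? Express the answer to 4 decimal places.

0.5714

Under each hypothesis, the probability of the observed sequence is: P(data | r = 2) = (2/6)(4/5)(1/4)(3/3)(0/2) = 0; P(data | r = 3) = (3/6)(3/5)(2/4)(2/3)(1/2) = 1/20; P(data | r = 4) = (4/6)(2/5)(3/4)(1/3)(2/2) = 1/15; P(data | r = 5) = (5/6)(1/5)(4/4)(0/3) = 0.
The prior-weighted likelihoods are 1/4 · 0 = 0, 1/4 · 1/20 = 1/80, 1/4 · 1/15 = 1/60, 1/4 · 0 = 0; with total 7/240.
So P(r = 4 | data) = (1/60) / (7/240) = 4/7.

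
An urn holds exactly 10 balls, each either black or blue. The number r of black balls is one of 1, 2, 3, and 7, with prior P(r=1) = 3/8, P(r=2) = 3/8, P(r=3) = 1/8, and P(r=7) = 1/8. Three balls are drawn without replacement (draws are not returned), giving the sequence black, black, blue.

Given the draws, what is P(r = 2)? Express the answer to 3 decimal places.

0.222

For each hypothesis, P(data | H) works out to: P(data | r = 1) = (1/10)(0/9) = 0; P(data | r = 2) = (2/10)(1/9)(8/8) = 1/45; P(data | r = 3) = (3/10)(2/9)(7/8) = 7/120; P(data | r = 7) = (7/10)(6/9)(3/8) = 7/40.
Multiplying each by its prior: 3/8 · 0 = 0, 3/8 · 1/45 = 1/120, 1/8 · 7/120 = 7/960, 1/8 · 7/40 = 7/320; with total 3/80.
By Bayes' rule, P(r = 2 | data) = (1/120) / (3/80) = 2/9.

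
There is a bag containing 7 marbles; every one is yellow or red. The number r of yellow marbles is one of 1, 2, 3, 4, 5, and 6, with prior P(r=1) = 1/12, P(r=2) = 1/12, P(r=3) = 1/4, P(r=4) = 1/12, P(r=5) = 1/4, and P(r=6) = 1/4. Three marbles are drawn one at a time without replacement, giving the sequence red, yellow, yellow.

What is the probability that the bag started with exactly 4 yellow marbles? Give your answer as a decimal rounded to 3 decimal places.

0.110

Under each hypothesis, the probability of the observed sequence is: P(data | r = 1) = (6/7)(1/6)(0/5) = 0; P(data | r = 2) = (5/7)(2/6)(1/5) = 1/21; P(data | r = 3) = (4/7)(3/6)(2/5) = 4/35; P(data | r = 4) = (3/7)(4/6)(3/5) = 6/35; P(data | r = 5) = (2/7)(5/6)(4/5) = 4/21; P(data | r = 6) = (1/7)(6/6)(5/5) = 1/7.
The prior-weighted likelihoods are 1/12 · 0 = 0, 1/12 · 1/21 = 1/252, 1/4 · 4/35 = 1/35, 1/12 · 6/35 = 1/70, 1/4 · 4/21 = 1/21, 1/4 · 1/7 = 1/28; with total 41/315.
Hence P(r = 4 | data) = (1/70) / (41/315) = 9/82.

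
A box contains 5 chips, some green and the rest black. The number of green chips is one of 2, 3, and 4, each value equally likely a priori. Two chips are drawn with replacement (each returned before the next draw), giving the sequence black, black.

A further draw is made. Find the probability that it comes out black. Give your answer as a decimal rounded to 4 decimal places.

0.5143

Compute the likelihood of the observed sequence for each case: P(data | r = 2) = (3/5)(3/5) = 9/25; P(data | r = 3) = (2/5)(2/5) = 4/25; P(data | r = 4) = (1/5)(1/5) = 1/25.
Weighting by the prior gives 1/3 · 9/25 = 3/25, 1/3 · 4/25 = 4/75, 1/3 · 1/25 = 1/75; summing to 14/75.
Dividing through by the total gives posterior P(r = 2 | data) = 9/14, P(r = 3 | data) = 2/7, P(r = 4 | data) = 1/14.
The predictive probability is P(black next | data) = (3/5)(9/14) + (2/5)(2/7) + (1/5)(1/14) = 18/35.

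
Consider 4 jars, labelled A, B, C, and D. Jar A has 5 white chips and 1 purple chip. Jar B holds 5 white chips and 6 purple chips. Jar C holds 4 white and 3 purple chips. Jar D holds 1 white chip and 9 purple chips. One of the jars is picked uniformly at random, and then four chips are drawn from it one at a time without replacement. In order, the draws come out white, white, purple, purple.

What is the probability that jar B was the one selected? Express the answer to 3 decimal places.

0.469

Compute the likelihood of the observed sequence for each case: P(data | jar A) = (5/6)(4/5)(1/4)(0/3) = 0; P(data | jar B) = (5/11)(4/10)(6/9)(5/8) = 0.075758; P(data | jar C) = (4/7)(3/6)(3/5)(2/4) = 0.085714; P(data | jar D) = (1/10)(0/9) = 0.
Multiplying each by its prior: 1/4 · 0 = 0, 1/4 · 0.075758 = 0.018939, 1/4 · 0.085714 = 0.021429, 1/4 · 0 = 0; summing to 0.040368.
By Bayes' rule, P(jar B | data) = (0.018939) / (0.040368) = 0.46917.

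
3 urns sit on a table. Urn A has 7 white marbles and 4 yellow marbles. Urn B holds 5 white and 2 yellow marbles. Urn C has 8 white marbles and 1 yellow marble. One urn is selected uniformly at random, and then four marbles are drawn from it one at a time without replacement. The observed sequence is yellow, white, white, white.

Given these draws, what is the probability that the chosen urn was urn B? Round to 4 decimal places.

0.3968

Under each hypothesis, the probability of the observed sequence is: P(data | urn A) = (4/11)(7/10)(6/9)(5/8) = 0.10606; P(data | urn B) = (2/7)(5/6)(4/5)(3/4) = 0.14286; P(data | urn C) = (1/9)(8/8)(7/7)(6/6) = 0.11111.
Weighting by the prior gives 1/3 · 0.10606 = 0.035354, 1/3 · 0.14286 = 0.047619, 1/3 · 0.11111 = 0.037037; these sum to 0.12001.
Hence P(urn B | data) = (0.047619) / (0.12001) = 0.39679.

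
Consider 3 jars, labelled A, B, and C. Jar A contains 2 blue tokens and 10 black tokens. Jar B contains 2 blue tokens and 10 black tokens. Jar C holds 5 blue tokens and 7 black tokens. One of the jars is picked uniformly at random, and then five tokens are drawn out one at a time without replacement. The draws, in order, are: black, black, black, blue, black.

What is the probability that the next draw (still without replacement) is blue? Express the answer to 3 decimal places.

0.217

The likelihood of the observed sequence under each hypothesis: P(data | jar A) = (10/12)(9/11)(8/10)(2/9)(7/8) = 0.10606; P(data | jar B) = (10/12)(9/11)(8/10)(2/9)(7/8) = 0.10606; P(data | jar C) = (7/12)(6/11)(5/10)(5/9)(4/8) = 0.044192.
The prior-weighted likelihoods are 1/3 · 0.10606 = 0.035354, 1/3 · 0.10606 = 0.035354, 1/3 · 0.044192 = 0.014731; summing to 0.085438.
Normalising, the posterior is P(jar A | data) = 0.41379, P(jar B | data) = 0.41379, P(jar C | data) = 0.17241.
Averaging over the posterior, P(blue next | data) = (1/7)(0.41379) + (1/7)(0.41379) + (4/7)(0.17241) = 0.21675.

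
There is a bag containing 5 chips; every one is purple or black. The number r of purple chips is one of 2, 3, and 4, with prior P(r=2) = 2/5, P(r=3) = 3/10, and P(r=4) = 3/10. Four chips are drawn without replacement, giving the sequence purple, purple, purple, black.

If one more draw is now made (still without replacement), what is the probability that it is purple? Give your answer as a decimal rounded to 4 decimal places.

Compute the likelihood of the observed sequence for each case: P(data | r = 2) = (2/5)(1/4)(0/3) = 0; P(data | r = 3) = (3/5)(2/4)(1/3)(2/2) = 1/10; P(data | r = 4) = (4/5)(3/4)(2/3)(1/2) = 1/5.
Multiplying each by its prior: 2/5 · 0 = 0, 3/10 · 1/10 = 3/100, 3/10 · 1/5 = 3/50; with total 9/100.
Dividing through by the total gives posterior P(r = 2 | data) = 0, P(r = 3 | data) = 1/3, P(r = 4 | data) = 2/3.
Averaging over the posterior, P(purple next | data) = (0)(1/3) + (1)(2/3) = 2/3.

0.6667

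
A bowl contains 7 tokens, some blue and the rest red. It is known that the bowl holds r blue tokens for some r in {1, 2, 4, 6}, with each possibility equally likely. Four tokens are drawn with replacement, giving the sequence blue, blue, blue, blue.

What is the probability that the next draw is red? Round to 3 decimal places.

The likelihood of the observed sequence under each hypothesis: P(data | r = 1) = (1/7)(1/7)(1/7)(1/7) = 0.00041649; P(data | r = 2) = (2/7)(2/7)(2/7)(2/7) = 0.0066639; P(data | r = 4) = (4/7)(4/7)(4/7)(4/7) = 0.10662; P(data | r = 6) = (6/7)(6/7)(6/7)(6/7) = 0.53978.
The prior-weighted likelihoods are 1/4 · 0.00041649 = 0.00010412, 1/4 · 0.0066639 = 0.001666, 1/4 · 0.10662 = 0.026656, 1/4 · 0.53978 = 0.13494; with total 0.16337.
Dividing through by the total gives posterior P(r = 1 | data) = 0.00063735, P(r = 2 | data) = 0.010198, P(r = 4 | data) = 0.16316, P(r = 6 | data) = 0.826.
So P(red next | data) = Σ P(red next | H) P(H | data) = (6/7)(0.00063735) + (5/7)(0.010198) + (3/7)(0.16316) + (1/7)(0.826) = 0.19576.

0.196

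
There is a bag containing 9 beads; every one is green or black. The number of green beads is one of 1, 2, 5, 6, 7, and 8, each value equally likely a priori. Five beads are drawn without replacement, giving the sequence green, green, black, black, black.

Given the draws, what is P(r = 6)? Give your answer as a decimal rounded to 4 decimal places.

0.1667

Compute the likelihood of the observed sequence for each case: P(data | r = 1) = (1/9)(0/8) = 0; P(data | r = 2) = (2/9)(1/8)(7/7)(6/6)(5/5) = 1/36; P(data | r = 5) = (5/9)(4/8)(4/7)(3/6)(2/5) = 2/63; P(data | r = 6) = (6/9)(5/8)(3/7)(2/6)(1/5) = 1/84; P(data | r = 7) = (7/9)(6/8)(2/7)(1/6)(0/5) = 0; P(data | r = 8) = (8/9)(7/8)(1/7)(0/6) = 0.
Weighting by the prior gives 1/6 · 0 = 0, 1/6 · 1/36 = 1/216, 1/6 · 2/63 = 1/189, 1/6 · 1/84 = 1/504, 1/6 · 0 = 0, 1/6 · 0 = 0; these sum to 1/84.
By Bayes' rule, P(r = 6 | data) = (1/504) / (1/84) = 1/6.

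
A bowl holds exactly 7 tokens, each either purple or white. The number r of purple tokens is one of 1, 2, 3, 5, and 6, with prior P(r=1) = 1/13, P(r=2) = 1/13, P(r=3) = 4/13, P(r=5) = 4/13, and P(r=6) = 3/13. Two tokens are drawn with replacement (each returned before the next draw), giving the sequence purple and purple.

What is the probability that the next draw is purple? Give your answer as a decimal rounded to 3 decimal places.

0.726

The likelihood of the observed sequence under each hypothesis: P(data | r = 1) = (1/7)(1/7) = 1/49; P(data | r = 2) = (2/7)(2/7) = 4/49; P(data | r = 3) = (3/7)(3/7) = 9/49; P(data | r = 5) = (5/7)(5/7) = 25/49; P(data | r = 6) = (6/7)(6/7) = 36/49.
The prior-weighted likelihoods are 1/13 · 1/49 = 1/637, 1/13 · 4/49 = 4/637, 4/13 · 9/49 = 36/637, 4/13 · 25/49 = 100/637, 3/13 · 36/49 = 108/637; with total 249/637.
The posterior is then P(r = 1 | data) = 0.0040161, P(r = 2 | data) = 0.016064, P(r = 3 | data) = 0.14458, P(r = 5 | data) = 0.40161, P(r = 6 | data) = 0.43373.
So P(purple next | data) = Σ P(purple next | H) P(H | data) = (1/7)(0.0040161) + (2/7)(0.016064) + (3/7)(0.14458) + (5/7)(0.40161) + (6/7)(0.43373) = 0.72576.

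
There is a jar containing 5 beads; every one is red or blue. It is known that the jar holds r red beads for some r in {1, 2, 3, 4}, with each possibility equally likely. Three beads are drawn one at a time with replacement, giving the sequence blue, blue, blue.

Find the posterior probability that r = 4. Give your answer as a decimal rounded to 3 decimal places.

0.010

Compute the likelihood of the observed sequence for each case: P(data | r = 1) = (4/5)(4/5)(4/5) = 64/125; P(data | r = 2) = (3/5)(3/5)(3/5) = 27/125; P(data | r = 3) = (2/5)(2/5)(2/5) = 8/125; P(data | r = 4) = (1/5)(1/5)(1/5) = 1/125.
Weighting by the prior gives 1/4 · 64/125 = 16/125, 1/4 · 27/125 = 27/500, 1/4 · 8/125 = 2/125, 1/4 · 1/125 = 1/500; summing to 1/5.
So P(r = 4 | data) = (1/500) / (1/5) = 1/100.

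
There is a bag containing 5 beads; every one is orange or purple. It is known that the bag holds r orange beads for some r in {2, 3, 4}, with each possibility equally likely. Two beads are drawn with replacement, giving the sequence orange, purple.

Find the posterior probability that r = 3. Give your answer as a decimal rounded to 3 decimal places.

0.375

Under each hypothesis, the probability of the observed sequence is: P(data | r = 2) = (2/5)(3/5) = 6/25; P(data | r = 3) = (3/5)(2/5) = 6/25; P(data | r = 4) = (4/5)(1/5) = 4/25.
Multiplying each by its prior: 1/3 · 6/25 = 2/25, 1/3 · 6/25 = 2/25, 1/3 · 4/25 = 4/75; these sum to 16/75.
By Bayes' rule, P(r = 3 | data) = (2/25) / (16/75) = 3/8.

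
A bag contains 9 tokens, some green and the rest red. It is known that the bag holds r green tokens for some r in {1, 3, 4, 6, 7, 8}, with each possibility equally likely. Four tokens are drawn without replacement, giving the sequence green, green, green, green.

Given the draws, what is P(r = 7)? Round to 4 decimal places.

0.2893

For each hypothesis, P(data | H) works out to: P(data | r = 1) = (1/9)(0/8) = 0; P(data | r = 3) = (3/9)(2/8)(1/7)(0/6) = 0; P(data | r = 4) = (4/9)(3/8)(2/7)(1/6) = 1/126; P(data | r = 6) = (6/9)(5/8)(4/7)(3/6) = 5/42; P(data | r = 7) = (7/9)(6/8)(5/7)(4/6) = 5/18; P(data | r = 8) = (8/9)(7/8)(6/7)(5/6) = 5/9.
The prior-weighted likelihoods are 1/6 · 0 = 0, 1/6 · 0 = 0, 1/6 · 1/126 = 1/756, 1/6 · 5/42 = 5/252, 1/6 · 5/18 = 5/108, 1/6 · 5/9 = 5/54; with total 121/756.
By Bayes' rule, P(r = 7 | data) = (5/108) / (121/756) = 35/121.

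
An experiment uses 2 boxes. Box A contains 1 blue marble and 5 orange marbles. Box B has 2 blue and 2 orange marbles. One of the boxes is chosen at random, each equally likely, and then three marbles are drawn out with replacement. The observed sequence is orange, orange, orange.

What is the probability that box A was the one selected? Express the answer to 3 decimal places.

0.822

The likelihood of the observed sequence under each hypothesis: P(data | box A) = (5/6)(5/6)(5/6) = 125/216; P(data | box B) = (2/4)(2/4)(2/4) = 1/8.
The prior-weighted likelihoods are 1/2 · 125/216 = 125/432, 1/2 · 1/8 = 1/16; with total 19/54.
Hence P(box A | data) = (125/432) / (19/54) = 125/152.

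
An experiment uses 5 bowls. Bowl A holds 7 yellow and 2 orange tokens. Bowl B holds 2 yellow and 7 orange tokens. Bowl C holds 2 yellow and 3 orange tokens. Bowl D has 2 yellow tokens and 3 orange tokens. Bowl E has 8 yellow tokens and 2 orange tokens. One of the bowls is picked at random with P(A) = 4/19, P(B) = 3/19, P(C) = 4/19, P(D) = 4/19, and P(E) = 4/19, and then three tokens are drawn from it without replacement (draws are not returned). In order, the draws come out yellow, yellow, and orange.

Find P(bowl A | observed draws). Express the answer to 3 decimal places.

Under each hypothesis, the probability of the observed sequence is: P(data | bowl A) = (7/9)(6/8)(2/7) = 0.16667; P(data | bowl B) = (2/9)(1/8)(7/7) = 0.027778; P(data | bowl C) = (2/5)(1/4)(3/3) = 0.1; P(data | bowl D) = (2/5)(1/4)(3/3) = 0.1; P(data | bowl E) = (8/10)(7/9)(2/8) = 0.15556.
The prior-weighted likelihoods are 4/19 · 0.16667 = 0.035088, 3/19 · 0.027778 = 0.004386, 4/19 · 0.1 = 0.021053, 4/19 · 0.1 = 0.021053, 4/19 · 0.15556 = 0.032749; summing to 0.11433.
Therefore the posterior P(bowl A | data) = (0.035088) / (0.11433) = 0.30691.

0.307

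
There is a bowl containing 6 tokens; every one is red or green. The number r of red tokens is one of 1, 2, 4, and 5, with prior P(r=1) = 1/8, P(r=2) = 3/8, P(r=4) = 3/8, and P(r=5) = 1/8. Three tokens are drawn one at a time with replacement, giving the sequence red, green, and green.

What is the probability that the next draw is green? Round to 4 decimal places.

The likelihood of the observed sequence under each hypothesis: P(data | r = 1) = (1/6)(5/6)(5/6) = 0.11574; P(data | r = 2) = (2/6)(4/6)(4/6) = 0.14815; P(data | r = 4) = (4/6)(2/6)(2/6) = 0.074074; P(data | r = 5) = (5/6)(1/6)(1/6) = 0.023148.
The prior-weighted likelihoods are 1/8 · 0.11574 = 0.014468, 3/8 · 0.14815 = 0.055556, 3/8 · 0.074074 = 0.027778, 1/8 · 0.023148 = 0.0028935; with total 0.10069.
Normalising, the posterior is P(r = 1 | data) = 0.14368, P(r = 2 | data) = 0.55172, P(r = 4 | data) = 0.27586, P(r = 5 | data) = 0.028736.
Averaging over the posterior, P(green next | data) = (5/6)(0.14368) + (2/3)(0.55172) + (1/3)(0.27586) + (1/6)(0.028736) = 0.58429.

0.5843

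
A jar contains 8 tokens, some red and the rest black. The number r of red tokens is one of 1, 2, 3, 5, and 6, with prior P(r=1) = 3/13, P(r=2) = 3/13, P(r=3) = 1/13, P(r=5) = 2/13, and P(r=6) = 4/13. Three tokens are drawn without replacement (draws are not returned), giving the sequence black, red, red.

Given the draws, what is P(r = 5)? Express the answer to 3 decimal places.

0.282

Under each hypothesis, the probability of the observed sequence is: P(data | r = 1) = (7/8)(1/7)(0/6) = 0; P(data | r = 2) = (6/8)(2/7)(1/6) = 1/28; P(data | r = 3) = (5/8)(3/7)(2/6) = 5/56; P(data | r = 5) = (3/8)(5/7)(4/6) = 5/28; P(data | r = 6) = (2/8)(6/7)(5/6) = 5/28.
Multiplying each by its prior: 3/13 · 0 = 0, 3/13 · 1/28 = 3/364, 1/13 · 5/56 = 5/728, 2/13 · 5/28 = 5/182, 4/13 · 5/28 = 5/91; summing to 71/728.
Therefore the posterior P(r = 5 | data) = (5/182) / (71/728) = 20/71.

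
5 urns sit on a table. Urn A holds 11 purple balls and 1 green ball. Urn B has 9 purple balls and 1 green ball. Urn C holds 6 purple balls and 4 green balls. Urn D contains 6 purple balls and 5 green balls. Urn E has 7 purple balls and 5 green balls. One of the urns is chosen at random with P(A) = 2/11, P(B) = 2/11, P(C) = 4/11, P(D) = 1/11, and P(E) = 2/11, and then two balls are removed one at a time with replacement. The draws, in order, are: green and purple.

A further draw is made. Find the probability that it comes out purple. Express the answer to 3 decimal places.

0.640

For each hypothesis, P(data | H) works out to: P(data | urn A) = (1/12)(11/12) = 0.076389; P(data | urn B) = (1/10)(9/10) = 0.09; P(data | urn C) = (4/10)(6/10) = 0.24; P(data | urn D) = (5/11)(6/11) = 0.24793; P(data | urn E) = (5/12)(7/12) = 0.24306.
Multiplying each by its prior: 2/11 · 0.076389 = 0.013889, 2/11 · 0.09 = 0.016364, 4/11 · 0.24 = 0.087273, 1/11 · 0.24793 = 0.022539, 2/11 · 0.24306 = 0.044192; summing to 0.18426.
Normalising, the posterior is P(urn A | data) = 0.075378, P(urn B | data) = 0.088809, P(urn C | data) = 0.47365, P(urn D | data) = 0.12233, P(urn E | data) = 0.23984.
Averaging over the posterior, P(purple next | data) = (11/12)(0.075378) + (9/10)(0.088809) + (3/5)(0.47365) + (6/11)(0.12233) + (7/12)(0.23984) = 0.63984.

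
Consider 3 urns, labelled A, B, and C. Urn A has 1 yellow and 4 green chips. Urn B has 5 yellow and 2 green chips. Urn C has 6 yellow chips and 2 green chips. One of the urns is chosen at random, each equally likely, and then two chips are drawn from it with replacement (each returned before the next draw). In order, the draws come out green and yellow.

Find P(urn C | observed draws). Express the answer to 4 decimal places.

0.3399

The likelihood of the observed sequence under each hypothesis: P(data | urn A) = (4/5)(1/5) = 0.16; P(data | urn B) = (2/7)(5/7) = 0.20408; P(data | urn C) = (2/8)(6/8) = 0.1875.
Multiplying each by its prior: 1/3 · 0.16 = 0.053333, 1/3 · 0.20408 = 0.068027, 1/3 · 0.1875 = 0.0625; summing to 0.18386.
So P(urn C | data) = (0.0625) / (0.18386) = 0.33993.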